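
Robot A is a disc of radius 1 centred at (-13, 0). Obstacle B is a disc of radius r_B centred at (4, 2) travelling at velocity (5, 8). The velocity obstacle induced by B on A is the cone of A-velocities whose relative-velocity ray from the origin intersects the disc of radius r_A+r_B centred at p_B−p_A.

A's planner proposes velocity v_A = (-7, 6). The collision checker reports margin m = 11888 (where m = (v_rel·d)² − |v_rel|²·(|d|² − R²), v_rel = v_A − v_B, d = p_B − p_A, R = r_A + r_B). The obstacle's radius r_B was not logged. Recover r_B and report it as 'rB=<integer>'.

m = 11888
d = (17, 2);  v_rel = (-12, -2),  |v_rel|² = 148
v_rel×d = (-12)·(2) − (-2)·(17) = 10
since m = R²·148 − 10²:  R² = (100 + 11888) / 148 = 81
R = √81 = 9  ⇒  r_B = 9 − 1 = 8

rB=8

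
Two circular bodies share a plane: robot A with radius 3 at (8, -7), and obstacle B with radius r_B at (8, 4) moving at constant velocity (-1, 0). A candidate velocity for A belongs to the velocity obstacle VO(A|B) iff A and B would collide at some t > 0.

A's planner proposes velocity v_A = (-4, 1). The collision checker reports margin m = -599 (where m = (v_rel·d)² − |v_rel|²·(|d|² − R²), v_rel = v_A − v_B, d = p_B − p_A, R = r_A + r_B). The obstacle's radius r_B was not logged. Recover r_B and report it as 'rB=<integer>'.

m = -599
d = (0, 11);  v_rel = (-3, 1),  |v_rel|² = 10
v_rel×d = (-3)·(11) − (1)·(0) = -33
since m = R²·10 − (-33)²:  R² = (1089 + -599) / 10 = 49
R = √49 = 7  ⇒  r_B = 7 − 3 = 4

rB=4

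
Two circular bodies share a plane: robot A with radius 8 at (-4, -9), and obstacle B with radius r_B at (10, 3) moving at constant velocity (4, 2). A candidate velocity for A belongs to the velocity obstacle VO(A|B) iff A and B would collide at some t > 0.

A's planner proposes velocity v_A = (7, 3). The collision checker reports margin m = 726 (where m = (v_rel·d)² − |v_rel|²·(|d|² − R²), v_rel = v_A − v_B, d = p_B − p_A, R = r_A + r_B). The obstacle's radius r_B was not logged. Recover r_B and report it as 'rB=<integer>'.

m = 726
d = (14, 12);  v_rel = (3, 1),  |v_rel|² = 10
v_rel×d = (3)·(12) − (1)·(14) = 22
since m = R²·10 − 22²:  R² = (484 + 726) / 10 = 121
R = √121 = 11  ⇒  r_B = 11 − 8 = 3

rB=3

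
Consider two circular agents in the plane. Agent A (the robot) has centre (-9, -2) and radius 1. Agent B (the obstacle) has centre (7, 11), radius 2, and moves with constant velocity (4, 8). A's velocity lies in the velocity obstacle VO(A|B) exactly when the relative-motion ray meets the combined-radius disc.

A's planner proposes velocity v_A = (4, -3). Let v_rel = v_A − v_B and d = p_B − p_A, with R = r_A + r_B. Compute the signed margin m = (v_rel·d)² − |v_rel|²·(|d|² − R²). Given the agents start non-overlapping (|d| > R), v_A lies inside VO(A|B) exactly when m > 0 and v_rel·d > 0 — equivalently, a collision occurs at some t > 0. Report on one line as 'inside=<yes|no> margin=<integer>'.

d = (16, 13),  |d|² = 425;  R = 1+2 = 3,  c = 425−3² = 416
v_rel = (0, -11),  |v_rel|² = 121;  v_rel·d = (0)·(16) + (-11)·(13) = -143
121·t² + 286·t + 416 = 0  ⇒  m = (-143)² − 121·416 = -29887
m = -29887 < 0,  v_rel·d = -143 < 0  ⇒  outside

inside=no margin=-29887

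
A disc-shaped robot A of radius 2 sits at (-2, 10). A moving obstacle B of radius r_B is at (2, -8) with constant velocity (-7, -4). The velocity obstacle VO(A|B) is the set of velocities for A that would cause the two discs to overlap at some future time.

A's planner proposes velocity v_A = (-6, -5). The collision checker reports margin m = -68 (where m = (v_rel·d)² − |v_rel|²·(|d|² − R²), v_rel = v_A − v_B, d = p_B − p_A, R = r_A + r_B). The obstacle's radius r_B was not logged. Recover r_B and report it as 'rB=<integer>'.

m = -68
d = (4, -18);  v_rel = (1, -1),  |v_rel|² = 2
v_rel×d = (1)·(-18) − (-1)·(4) = -14
since m = R²·2 − (-14)²:  R² = (196 + -68) / 2 = 64
R = √64 = 8  ⇒  r_B = 8 − 2 = 6

rB=6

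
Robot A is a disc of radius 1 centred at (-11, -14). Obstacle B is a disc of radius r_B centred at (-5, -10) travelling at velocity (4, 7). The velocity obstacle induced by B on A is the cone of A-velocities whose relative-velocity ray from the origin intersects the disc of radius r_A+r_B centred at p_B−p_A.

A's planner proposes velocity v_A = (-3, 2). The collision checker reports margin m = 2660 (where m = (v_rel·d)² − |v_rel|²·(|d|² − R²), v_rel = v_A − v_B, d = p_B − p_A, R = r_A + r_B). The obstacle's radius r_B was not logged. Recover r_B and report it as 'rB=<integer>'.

m = 2660
d = (6, 4);  v_rel = (-7, -5),  |v_rel|² = 74
v_rel×d = (-7)·(4) − (-5)·(6) = 2
since m = R²·74 − 2²:  R² = (4 + 2660) / 74 = 36
R = √36 = 6  ⇒  r_B = 6 − 1 = 5

rB=5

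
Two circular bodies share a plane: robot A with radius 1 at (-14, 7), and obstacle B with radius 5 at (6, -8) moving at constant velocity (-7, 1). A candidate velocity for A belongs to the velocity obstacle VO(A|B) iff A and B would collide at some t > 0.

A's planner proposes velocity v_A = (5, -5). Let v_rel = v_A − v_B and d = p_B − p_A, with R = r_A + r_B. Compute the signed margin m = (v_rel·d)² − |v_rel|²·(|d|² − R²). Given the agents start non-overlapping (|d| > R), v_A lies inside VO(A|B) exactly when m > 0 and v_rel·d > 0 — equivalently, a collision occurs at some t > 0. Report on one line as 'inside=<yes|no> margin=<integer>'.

d = (20, -15),  |d|² = 625;  R = 1+5 = 6,  c = 625−6² = 589
v_rel = (12, -6),  |v_rel|² = 180;  v_rel·d = (12)·(20) + (-6)·(-15) = 330
180·t² − 660·t + 589 = 0  ⇒  m = 330² − 180·589 = 2880
m = 2880 > 0,  v_rel·d = 330 > 0  ⇒  inside

inside=yes margin=2880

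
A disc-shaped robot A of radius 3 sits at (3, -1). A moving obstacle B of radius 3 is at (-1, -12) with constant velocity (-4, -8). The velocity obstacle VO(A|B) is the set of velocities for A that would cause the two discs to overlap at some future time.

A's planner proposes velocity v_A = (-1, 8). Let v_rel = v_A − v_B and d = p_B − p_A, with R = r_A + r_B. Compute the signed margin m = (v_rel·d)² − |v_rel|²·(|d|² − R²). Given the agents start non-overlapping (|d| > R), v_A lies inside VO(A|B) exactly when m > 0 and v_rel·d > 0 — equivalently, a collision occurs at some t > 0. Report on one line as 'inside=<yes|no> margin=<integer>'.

d = (-4, -11),  |d|² = 137;  R = 3+3 = 6,  c = 137−6² = 101
v_rel = (3, 16),  |v_rel|² = 265;  v_rel·d = (3)·(-4) + (16)·(-11) = -188
265·t² + 376·t + 101 = 0  ⇒  m = (-188)² − 265·101 = 8579
m = 8579 > 0,  v_rel·d = -188 < 0  ⇒  outside

inside=no margin=8579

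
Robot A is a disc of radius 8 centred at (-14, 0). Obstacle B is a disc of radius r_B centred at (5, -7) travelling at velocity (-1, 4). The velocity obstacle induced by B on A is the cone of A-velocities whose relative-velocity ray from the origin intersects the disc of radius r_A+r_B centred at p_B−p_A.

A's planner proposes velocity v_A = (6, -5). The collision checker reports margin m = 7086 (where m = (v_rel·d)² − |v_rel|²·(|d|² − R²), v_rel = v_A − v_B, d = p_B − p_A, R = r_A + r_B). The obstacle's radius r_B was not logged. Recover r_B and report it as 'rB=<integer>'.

m = 7086
d = (19, -7);  v_rel = (7, -9),  |v_rel|² = 130
v_rel×d = (7)·(-7) − (-9)·(19) = 122
since m = R²·130 − 122²:  R² = (14884 + 7086) / 130 = 169
R = √169 = 13  ⇒  r_B = 13 − 8 = 5

rB=5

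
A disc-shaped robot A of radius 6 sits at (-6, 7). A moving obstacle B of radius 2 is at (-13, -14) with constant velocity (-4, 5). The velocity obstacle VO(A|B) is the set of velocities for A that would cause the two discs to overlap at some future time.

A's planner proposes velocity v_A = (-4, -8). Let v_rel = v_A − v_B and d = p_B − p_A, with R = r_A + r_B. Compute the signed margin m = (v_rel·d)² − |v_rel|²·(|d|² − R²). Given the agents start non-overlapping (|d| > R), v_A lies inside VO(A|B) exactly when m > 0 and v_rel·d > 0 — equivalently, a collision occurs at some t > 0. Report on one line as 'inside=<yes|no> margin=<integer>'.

d = (-7, -21),  |d|² = 490;  R = 6+2 = 8,  c = 490−8² = 426
v_rel = (0, -13),  |v_rel|² = 169;  v_rel·d = (0)·(-7) + (-13)·(-21) = 273
169·t² − 546·t + 426 = 0  ⇒  m = 273² − 169·426 = 2535
m = 2535 > 0,  v_rel·d = 273 > 0  ⇒  inside

inside=yes margin=2535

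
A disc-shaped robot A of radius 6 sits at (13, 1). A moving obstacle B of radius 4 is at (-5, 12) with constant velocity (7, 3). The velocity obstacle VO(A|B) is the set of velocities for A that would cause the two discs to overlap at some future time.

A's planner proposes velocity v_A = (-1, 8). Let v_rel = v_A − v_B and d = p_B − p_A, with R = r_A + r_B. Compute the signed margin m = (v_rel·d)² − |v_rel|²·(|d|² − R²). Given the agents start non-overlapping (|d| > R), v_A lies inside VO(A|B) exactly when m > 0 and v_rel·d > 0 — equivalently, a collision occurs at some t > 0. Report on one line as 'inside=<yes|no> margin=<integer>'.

d = (-18, 11),  |d|² = 445;  R = 6+4 = 10,  c = 445−10² = 345
v_rel = (-8, 5),  |v_rel|² = 89;  v_rel·d = (-8)·(-18) + (5)·(11) = 199
89·t² − 398·t + 345 = 0  ⇒  m = 199² − 89·345 = 8896
m = 8896 > 0,  v_rel·d = 199 > 0  ⇒  inside

inside=yes margin=8896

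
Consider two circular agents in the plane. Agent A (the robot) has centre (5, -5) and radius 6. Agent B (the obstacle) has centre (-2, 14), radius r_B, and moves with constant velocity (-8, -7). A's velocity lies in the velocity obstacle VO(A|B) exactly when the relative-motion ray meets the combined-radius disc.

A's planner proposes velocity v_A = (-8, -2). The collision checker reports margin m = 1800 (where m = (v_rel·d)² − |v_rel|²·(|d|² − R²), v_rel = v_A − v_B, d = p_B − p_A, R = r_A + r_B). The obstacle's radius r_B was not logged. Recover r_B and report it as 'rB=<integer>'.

m = 1800
d = (-7, 19);  v_rel = (0, 5),  |v_rel|² = 25
v_rel×d = (0)·(19) − (5)·(-7) = 35
since m = R²·25 − 35²:  R² = (1225 + 1800) / 25 = 121
R = √121 = 11  ⇒  r_B = 11 − 6 = 5

rB=5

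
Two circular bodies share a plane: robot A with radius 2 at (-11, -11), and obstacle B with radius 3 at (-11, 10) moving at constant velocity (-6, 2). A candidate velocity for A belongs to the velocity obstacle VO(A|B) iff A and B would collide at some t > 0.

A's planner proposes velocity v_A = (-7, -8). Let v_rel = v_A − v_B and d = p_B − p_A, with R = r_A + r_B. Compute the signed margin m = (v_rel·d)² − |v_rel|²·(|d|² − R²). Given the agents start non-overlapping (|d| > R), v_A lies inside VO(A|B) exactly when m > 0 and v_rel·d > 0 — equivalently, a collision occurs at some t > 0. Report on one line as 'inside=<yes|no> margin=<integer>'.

d = (0, 21),  |d|² = 441;  R = 2+3 = 5,  c = 441−5² = 416
v_rel = (-1, -10),  |v_rel|² = 101;  v_rel·d = (-1)·(0) + (-10)·(21) = -210
101·t² + 420·t + 416 = 0  ⇒  m = (-210)² − 101·416 = 2084
m = 2084 > 0,  v_rel·d = -210 < 0  ⇒  outside

inside=no margin=2084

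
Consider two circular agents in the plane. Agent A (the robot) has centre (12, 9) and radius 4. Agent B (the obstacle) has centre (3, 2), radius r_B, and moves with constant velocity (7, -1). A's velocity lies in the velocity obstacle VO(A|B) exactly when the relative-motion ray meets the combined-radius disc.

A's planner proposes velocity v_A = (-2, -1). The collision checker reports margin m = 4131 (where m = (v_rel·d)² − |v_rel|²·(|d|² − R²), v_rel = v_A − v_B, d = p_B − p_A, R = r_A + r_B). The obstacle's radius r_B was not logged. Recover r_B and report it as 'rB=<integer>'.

m = 4131
d = (-9, -7);  v_rel = (-9, 0),  |v_rel|² = 81
v_rel×d = (-9)·(-7) − (0)·(-9) = 63
since m = R²·81 − 63²:  R² = (3969 + 4131) / 81 = 100
R = √100 = 10  ⇒  r_B = 10 − 4 = 6

rB=6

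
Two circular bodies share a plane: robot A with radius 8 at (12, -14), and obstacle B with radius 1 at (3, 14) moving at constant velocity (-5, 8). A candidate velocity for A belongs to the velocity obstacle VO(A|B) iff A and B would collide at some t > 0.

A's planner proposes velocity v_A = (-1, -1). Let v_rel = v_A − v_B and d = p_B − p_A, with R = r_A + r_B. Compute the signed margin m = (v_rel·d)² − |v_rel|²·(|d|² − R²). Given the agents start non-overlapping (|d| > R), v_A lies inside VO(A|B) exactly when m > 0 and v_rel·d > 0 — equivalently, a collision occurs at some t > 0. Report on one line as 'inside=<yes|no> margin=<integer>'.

d = (-9, 28),  |d|² = 865;  R = 8+1 = 9,  c = 865−9² = 784
v_rel = (4, -9),  |v_rel|² = 97;  v_rel·d = (4)·(-9) + (-9)·(28) = -288
97·t² + 576·t + 784 = 0  ⇒  m = (-288)² − 97·784 = 6896
m = 6896 > 0,  v_rel·d = -288 < 0  ⇒  outside

inside=no margin=6896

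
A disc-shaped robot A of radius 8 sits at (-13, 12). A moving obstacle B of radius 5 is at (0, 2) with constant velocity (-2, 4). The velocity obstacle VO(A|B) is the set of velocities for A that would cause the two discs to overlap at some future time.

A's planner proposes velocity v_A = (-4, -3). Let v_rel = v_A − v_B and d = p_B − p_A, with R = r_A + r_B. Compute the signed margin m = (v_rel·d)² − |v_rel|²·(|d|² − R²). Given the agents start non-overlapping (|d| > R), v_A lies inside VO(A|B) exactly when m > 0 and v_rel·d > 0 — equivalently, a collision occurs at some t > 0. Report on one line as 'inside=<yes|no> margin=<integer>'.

d = (13, -10),  |d|² = 269;  R = 8+5 = 13,  c = 269−13² = 100
v_rel = (-2, -7),  |v_rel|² = 53;  v_rel·d = (-2)·(13) + (-7)·(-10) = 44
53·t² − 88·t + 100 = 0  ⇒  m = 44² − 53·100 = -3364
m = -3364 < 0,  v_rel·d = 44 > 0  ⇒  outside

inside=no margin=-3364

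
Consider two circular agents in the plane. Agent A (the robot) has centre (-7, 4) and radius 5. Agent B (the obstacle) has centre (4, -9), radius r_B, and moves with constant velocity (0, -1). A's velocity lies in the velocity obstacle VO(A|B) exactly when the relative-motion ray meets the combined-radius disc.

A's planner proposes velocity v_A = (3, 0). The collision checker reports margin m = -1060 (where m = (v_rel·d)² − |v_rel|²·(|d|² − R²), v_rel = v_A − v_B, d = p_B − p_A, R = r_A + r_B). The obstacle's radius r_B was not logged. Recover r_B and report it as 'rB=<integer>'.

m = -1060
d = (11, -13);  v_rel = (3, 1),  |v_rel|² = 10
v_rel×d = (3)·(-13) − (1)·(11) = -50
since m = R²·10 − (-50)²:  R² = (2500 + -1060) / 10 = 144
R = √144 = 12  ⇒  r_B = 12 − 5 = 7

rB=7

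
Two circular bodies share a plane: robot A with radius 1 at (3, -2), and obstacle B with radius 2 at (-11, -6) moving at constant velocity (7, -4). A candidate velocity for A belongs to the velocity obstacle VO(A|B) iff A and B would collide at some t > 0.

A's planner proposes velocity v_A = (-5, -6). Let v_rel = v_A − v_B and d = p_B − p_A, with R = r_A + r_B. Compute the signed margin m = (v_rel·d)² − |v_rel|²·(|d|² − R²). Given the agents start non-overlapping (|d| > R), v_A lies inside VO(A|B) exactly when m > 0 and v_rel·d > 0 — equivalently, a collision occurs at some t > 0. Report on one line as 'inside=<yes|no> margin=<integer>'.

d = (-14, -4),  |d|² = 212;  R = 1+2 = 3,  c = 212−3² = 203
v_rel = (-12, -2),  |v_rel|² = 148;  v_rel·d = (-12)·(-14) + (-2)·(-4) = 176
148·t² − 352·t + 203 = 0  ⇒  m = 176² − 148·203 = 932
m = 932 > 0,  v_rel·d = 176 > 0  ⇒  inside

inside=yes margin=932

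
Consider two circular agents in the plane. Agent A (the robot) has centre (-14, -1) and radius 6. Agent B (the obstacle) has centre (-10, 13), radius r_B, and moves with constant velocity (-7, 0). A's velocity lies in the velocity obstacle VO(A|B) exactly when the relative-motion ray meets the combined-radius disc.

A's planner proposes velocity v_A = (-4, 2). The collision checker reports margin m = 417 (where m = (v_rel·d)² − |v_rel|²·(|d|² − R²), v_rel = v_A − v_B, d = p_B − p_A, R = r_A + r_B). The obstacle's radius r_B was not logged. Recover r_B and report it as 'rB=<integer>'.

m = 417
d = (4, 14);  v_rel = (3, 2),  |v_rel|² = 13
v_rel×d = (3)·(14) − (2)·(4) = 34
since m = R²·13 − 34²:  R² = (1156 + 417) / 13 = 121
R = √121 = 11  ⇒  r_B = 11 − 6 = 5

rB=5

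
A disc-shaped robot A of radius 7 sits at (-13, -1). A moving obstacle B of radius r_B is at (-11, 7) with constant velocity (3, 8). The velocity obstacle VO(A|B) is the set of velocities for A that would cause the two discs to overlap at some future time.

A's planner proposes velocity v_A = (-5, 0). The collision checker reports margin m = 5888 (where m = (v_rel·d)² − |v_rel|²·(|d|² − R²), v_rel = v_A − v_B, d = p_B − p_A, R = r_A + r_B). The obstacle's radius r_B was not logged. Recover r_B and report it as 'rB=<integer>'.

m = 5888
d = (2, 8);  v_rel = (-8, -8),  |v_rel|² = 128
v_rel×d = (-8)·(8) − (-8)·(2) = -48
since m = R²·128 − (-48)²:  R² = (2304 + 5888) / 128 = 64
R = √64 = 8  ⇒  r_B = 8 − 7 = 1

rB=1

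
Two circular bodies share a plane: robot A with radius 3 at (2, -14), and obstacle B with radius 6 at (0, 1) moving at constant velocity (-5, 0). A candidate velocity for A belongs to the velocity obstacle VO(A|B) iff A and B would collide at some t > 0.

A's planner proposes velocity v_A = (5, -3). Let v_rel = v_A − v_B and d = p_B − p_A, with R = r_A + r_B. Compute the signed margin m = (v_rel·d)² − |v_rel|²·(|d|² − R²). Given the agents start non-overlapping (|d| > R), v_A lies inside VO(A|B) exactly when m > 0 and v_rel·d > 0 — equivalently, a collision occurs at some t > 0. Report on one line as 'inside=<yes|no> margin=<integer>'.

d = (-2, 15),  |d|² = 229;  R = 3+6 = 9,  c = 229−9² = 148
v_rel = (10, -3),  |v_rel|² = 109;  v_rel·d = (10)·(-2) + (-3)·(15) = -65
109·t² + 130·t + 148 = 0  ⇒  m = (-65)² − 109·148 = -11907
m = -11907 < 0,  v_rel·d = -65 < 0  ⇒  outside

inside=no margin=-11907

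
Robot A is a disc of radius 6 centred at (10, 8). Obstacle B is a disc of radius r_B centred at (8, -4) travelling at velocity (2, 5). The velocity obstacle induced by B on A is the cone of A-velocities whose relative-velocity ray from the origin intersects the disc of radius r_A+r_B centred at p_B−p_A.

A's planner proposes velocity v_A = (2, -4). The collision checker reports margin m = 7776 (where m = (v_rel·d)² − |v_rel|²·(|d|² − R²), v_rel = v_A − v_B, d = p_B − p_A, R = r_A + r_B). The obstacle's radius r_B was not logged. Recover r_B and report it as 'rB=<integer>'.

m = 7776
d = (-2, -12);  v_rel = (0, -9),  |v_rel|² = 81
v_rel×d = (0)·(-12) − (-9)·(-2) = -18
since m = R²·81 − (-18)²:  R² = (324 + 7776) / 81 = 100
R = √100 = 10  ⇒  r_B = 10 − 6 = 4

rB=4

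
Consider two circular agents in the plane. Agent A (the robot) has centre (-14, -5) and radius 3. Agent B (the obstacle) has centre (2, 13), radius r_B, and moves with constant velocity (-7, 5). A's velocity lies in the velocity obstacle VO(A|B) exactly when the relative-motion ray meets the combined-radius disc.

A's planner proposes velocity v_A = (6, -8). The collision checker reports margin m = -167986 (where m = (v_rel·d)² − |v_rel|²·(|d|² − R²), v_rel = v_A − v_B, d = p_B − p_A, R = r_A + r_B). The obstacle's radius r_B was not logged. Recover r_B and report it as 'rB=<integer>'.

m = -167986
d = (16, 18);  v_rel = (13, -13),  |v_rel|² = 338
v_rel×d = (13)·(18) − (-13)·(16) = 442
since m = R²·338 − 442²:  R² = (195364 + -167986) / 338 = 81
R = √81 = 9  ⇒  r_B = 9 − 3 = 6

rB=6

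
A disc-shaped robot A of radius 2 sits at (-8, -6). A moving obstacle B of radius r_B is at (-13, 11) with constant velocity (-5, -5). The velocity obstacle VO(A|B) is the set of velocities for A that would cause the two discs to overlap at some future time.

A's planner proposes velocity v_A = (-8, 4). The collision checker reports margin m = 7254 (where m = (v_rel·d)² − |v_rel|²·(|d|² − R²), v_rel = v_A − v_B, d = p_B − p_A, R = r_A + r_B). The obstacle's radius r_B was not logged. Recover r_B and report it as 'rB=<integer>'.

m = 7254
d = (-5, 17);  v_rel = (-3, 9),  |v_rel|² = 90
v_rel×d = (-3)·(17) − (9)·(-5) = -6
since m = R²·90 − (-6)²:  R² = (36 + 7254) / 90 = 81
R = √81 = 9  ⇒  r_B = 9 − 2 = 7

rB=7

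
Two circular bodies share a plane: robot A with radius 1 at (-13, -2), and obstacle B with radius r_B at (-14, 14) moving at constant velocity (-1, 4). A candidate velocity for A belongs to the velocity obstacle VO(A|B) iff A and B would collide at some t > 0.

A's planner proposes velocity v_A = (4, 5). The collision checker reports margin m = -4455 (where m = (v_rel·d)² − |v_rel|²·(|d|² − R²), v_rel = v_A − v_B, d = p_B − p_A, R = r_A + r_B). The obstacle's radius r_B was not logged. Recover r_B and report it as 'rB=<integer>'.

m = -4455
d = (-1, 16);  v_rel = (5, 1),  |v_rel|² = 26
v_rel×d = (5)·(16) − (1)·(-1) = 81
since m = R²·26 − 81²:  R² = (6561 + -4455) / 26 = 81
R = √81 = 9  ⇒  r_B = 9 − 1 = 8

rB=8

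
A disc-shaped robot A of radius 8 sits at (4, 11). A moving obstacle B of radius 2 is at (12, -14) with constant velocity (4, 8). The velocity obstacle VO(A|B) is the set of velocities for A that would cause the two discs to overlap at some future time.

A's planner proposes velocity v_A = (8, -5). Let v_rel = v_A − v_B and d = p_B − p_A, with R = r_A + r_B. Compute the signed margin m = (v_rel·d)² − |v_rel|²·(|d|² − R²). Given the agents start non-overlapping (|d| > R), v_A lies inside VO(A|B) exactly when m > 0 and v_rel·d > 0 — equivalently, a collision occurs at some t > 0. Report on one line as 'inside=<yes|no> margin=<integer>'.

d = (8, -25),  |d|² = 689;  R = 8+2 = 10,  c = 689−10² = 589
v_rel = (4, -13),  |v_rel|² = 185;  v_rel·d = (4)·(8) + (-13)·(-25) = 357
185·t² − 714·t + 589 = 0  ⇒  m = 357² − 185·589 = 18484
m = 18484 > 0,  v_rel·d = 357 > 0  ⇒  inside

inside=yes margin=18484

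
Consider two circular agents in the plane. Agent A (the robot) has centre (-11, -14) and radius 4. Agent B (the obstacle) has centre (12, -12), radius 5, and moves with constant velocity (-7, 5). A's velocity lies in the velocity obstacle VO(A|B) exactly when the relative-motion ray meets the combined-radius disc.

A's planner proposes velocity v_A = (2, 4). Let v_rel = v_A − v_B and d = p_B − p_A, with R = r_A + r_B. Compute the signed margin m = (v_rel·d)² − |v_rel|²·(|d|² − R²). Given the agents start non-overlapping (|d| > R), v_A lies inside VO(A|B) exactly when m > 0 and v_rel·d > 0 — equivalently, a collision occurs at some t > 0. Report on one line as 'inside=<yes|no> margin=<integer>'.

d = (23, 2),  |d|² = 533;  R = 4+5 = 9,  c = 533−9² = 452
v_rel = (9, -1),  |v_rel|² = 82;  v_rel·d = (9)·(23) + (-1)·(2) = 205
82·t² − 410·t + 452 = 0  ⇒  m = 205² − 82·452 = 4961
m = 4961 > 0,  v_rel·d = 205 > 0  ⇒  inside

inside=yes margin=4961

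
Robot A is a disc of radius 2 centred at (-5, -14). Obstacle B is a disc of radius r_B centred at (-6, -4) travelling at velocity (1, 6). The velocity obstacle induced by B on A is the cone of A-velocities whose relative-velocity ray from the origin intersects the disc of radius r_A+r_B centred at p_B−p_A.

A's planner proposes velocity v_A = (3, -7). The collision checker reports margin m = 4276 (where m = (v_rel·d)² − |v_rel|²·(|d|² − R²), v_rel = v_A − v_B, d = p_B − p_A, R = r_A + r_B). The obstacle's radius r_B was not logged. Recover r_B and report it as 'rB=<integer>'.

m = 4276
d = (-1, 10);  v_rel = (2, -13),  |v_rel|² = 173
v_rel×d = (2)·(10) − (-13)·(-1) = 7
since m = R²·173 − 7²:  R² = (49 + 4276) / 173 = 25
R = √25 = 5  ⇒  r_B = 5 − 2 = 3

rB=3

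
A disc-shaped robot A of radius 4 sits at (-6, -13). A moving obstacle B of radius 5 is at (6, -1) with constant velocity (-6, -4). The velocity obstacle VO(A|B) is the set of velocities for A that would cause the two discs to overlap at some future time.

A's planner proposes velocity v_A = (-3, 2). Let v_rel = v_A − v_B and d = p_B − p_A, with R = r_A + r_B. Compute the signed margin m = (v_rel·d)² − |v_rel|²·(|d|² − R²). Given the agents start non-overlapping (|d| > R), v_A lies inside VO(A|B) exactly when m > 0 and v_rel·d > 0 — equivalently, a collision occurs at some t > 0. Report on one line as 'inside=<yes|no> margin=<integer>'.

d = (12, 12),  |d|² = 288;  R = 4+5 = 9,  c = 288−9² = 207
v_rel = (3, 6),  |v_rel|² = 45;  v_rel·d = (3)·(12) + (6)·(12) = 108
45·t² − 216·t + 207 = 0  ⇒  m = 108² − 45·207 = 2349
m = 2349 > 0,  v_rel·d = 108 > 0  ⇒  inside

inside=yes margin=2349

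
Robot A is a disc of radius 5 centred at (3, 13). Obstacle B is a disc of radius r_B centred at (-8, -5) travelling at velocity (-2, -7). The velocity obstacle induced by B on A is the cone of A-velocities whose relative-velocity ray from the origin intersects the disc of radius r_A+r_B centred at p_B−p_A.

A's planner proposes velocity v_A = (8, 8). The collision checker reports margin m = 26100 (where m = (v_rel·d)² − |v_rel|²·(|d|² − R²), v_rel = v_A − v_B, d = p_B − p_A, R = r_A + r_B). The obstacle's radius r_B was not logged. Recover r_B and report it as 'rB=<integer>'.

m = 26100
d = (-11, -18);  v_rel = (10, 15),  |v_rel|² = 325
v_rel×d = (10)·(-18) − (15)·(-11) = -15
since m = R²·325 − (-15)²:  R² = (225 + 26100) / 325 = 81
R = √81 = 9  ⇒  r_B = 9 − 5 = 4

rB=4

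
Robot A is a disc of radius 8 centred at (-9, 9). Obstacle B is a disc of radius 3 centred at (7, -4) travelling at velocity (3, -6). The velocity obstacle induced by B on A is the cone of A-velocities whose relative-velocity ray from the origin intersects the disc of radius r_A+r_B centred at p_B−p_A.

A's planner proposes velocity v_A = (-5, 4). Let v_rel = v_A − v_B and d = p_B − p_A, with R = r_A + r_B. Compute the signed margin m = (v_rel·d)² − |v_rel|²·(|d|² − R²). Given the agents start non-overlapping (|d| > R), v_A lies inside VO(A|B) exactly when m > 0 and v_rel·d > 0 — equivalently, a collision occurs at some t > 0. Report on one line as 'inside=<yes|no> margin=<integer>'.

d = (16, -13),  |d|² = 425;  R = 8+3 = 11,  c = 425−11² = 304
v_rel = (-8, 10),  |v_rel|² = 164;  v_rel·d = (-8)·(16) + (10)·(-13) = -258
164·t² + 516·t + 304 = 0  ⇒  m = (-258)² − 164·304 = 16708
m = 16708 > 0,  v_rel·d = -258 < 0  ⇒  outside

inside=no margin=16708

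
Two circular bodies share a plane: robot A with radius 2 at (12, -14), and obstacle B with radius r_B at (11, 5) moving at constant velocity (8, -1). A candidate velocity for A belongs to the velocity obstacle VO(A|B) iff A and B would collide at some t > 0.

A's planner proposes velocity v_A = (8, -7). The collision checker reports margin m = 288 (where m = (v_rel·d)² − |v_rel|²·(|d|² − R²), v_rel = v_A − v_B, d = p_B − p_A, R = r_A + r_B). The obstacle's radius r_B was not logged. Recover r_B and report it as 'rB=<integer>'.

m = 288
d = (-1, 19);  v_rel = (0, -6),  |v_rel|² = 36
v_rel×d = (0)·(19) − (-6)·(-1) = -6
since m = R²·36 − (-6)²:  R² = (36 + 288) / 36 = 9
R = √9 = 3  ⇒  r_B = 3 − 2 = 1

rB=1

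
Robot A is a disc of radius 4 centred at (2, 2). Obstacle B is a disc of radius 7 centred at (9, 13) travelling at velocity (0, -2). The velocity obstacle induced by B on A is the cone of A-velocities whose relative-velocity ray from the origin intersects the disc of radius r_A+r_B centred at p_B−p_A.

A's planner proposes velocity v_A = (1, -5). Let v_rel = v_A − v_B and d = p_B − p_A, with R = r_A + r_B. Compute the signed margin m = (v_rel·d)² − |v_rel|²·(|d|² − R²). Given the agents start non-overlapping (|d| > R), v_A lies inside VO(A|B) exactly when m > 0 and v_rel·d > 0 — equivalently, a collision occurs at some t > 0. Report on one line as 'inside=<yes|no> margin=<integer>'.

d = (7, 11),  |d|² = 170;  R = 4+7 = 11,  c = 170−11² = 49
v_rel = (1, -3),  |v_rel|² = 10;  v_rel·d = (1)·(7) + (-3)·(11) = -26
10·t² + 52·t + 49 = 0  ⇒  m = (-26)² − 10·49 = 186
m = 186 > 0,  v_rel·d = -26 < 0  ⇒  outside

inside=no margin=186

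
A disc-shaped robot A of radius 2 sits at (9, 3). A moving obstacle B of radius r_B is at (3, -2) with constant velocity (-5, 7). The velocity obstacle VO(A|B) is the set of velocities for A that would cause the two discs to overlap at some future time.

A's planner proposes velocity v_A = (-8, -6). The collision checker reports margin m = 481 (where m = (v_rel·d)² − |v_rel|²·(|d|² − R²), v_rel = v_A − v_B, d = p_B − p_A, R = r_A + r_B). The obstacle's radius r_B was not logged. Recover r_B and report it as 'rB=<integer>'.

m = 481
d = (-6, -5);  v_rel = (-3, -13),  |v_rel|² = 178
v_rel×d = (-3)·(-5) − (-13)·(-6) = -63
since m = R²·178 − (-63)²:  R² = (3969 + 481) / 178 = 25
R = √25 = 5  ⇒  r_B = 5 − 2 = 3

rB=3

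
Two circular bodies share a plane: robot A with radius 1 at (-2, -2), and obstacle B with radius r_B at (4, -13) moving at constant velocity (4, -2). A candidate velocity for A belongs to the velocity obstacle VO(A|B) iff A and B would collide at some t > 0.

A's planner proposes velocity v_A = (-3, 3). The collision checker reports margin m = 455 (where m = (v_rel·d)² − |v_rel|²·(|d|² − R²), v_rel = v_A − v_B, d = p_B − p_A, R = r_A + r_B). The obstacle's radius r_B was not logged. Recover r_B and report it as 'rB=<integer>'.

m = 455
d = (6, -11);  v_rel = (-7, 5),  |v_rel|² = 74
v_rel×d = (-7)·(-11) − (5)·(6) = 47
since m = R²·74 − 47²:  R² = (2209 + 455) / 74 = 36
R = √36 = 6  ⇒  r_B = 6 − 1 = 5

rB=5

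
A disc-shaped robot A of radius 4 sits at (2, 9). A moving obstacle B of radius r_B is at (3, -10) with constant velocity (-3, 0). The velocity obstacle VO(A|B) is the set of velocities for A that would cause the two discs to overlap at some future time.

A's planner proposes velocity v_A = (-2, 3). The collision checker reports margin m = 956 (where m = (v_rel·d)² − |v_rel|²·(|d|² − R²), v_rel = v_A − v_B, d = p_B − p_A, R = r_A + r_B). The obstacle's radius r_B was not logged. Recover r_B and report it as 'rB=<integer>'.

m = 956
d = (1, -19);  v_rel = (1, 3),  |v_rel|² = 10
v_rel×d = (1)·(-19) − (3)·(1) = -22
since m = R²·10 − (-22)²:  R² = (484 + 956) / 10 = 144
R = √144 = 12  ⇒  r_B = 12 − 4 = 8

rB=8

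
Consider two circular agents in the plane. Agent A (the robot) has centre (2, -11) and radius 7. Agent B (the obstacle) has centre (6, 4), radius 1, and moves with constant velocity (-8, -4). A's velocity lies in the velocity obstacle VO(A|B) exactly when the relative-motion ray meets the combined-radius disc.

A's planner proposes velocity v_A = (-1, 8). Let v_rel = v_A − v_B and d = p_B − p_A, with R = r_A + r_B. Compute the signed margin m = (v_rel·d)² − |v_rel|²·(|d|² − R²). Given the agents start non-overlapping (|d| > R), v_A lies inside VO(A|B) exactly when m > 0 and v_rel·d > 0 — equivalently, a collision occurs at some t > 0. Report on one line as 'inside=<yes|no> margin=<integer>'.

d = (4, 15),  |d|² = 241;  R = 7+1 = 8,  c = 241−8² = 177
v_rel = (7, 12),  |v_rel|² = 193;  v_rel·d = (7)·(4) + (12)·(15) = 208
193·t² − 416·t + 177 = 0  ⇒  m = 208² − 193·177 = 9103
m = 9103 > 0,  v_rel·d = 208 > 0  ⇒  inside

inside=yes margin=9103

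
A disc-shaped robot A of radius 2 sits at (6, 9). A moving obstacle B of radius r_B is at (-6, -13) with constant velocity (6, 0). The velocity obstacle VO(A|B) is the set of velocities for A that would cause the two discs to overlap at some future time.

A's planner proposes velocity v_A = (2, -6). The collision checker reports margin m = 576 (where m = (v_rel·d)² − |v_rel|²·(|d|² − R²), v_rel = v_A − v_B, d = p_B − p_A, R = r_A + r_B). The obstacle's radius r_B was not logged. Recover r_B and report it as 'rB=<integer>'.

m = 576
d = (-12, -22);  v_rel = (-4, -6),  |v_rel|² = 52
v_rel×d = (-4)·(-22) − (-6)·(-12) = 16
since m = R²·52 − 16²:  R² = (256 + 576) / 52 = 16
R = √16 = 4  ⇒  r_B = 4 − 2 = 2

rB=2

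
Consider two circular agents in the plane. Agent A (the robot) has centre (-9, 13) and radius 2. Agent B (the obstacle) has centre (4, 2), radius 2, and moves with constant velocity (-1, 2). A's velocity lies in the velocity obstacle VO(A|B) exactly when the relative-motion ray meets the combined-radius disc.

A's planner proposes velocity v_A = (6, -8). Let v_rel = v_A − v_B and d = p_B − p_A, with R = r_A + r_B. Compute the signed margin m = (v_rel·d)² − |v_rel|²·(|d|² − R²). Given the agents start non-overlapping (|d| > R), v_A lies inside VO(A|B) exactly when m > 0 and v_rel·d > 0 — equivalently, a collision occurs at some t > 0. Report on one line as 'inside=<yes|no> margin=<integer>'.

d = (13, -11),  |d|² = 290;  R = 2+2 = 4,  c = 290−4² = 274
v_rel = (7, -10),  |v_rel|² = 149;  v_rel·d = (7)·(13) + (-10)·(-11) = 201
149·t² − 402·t + 274 = 0  ⇒  m = 201² − 149·274 = -425
m = -425 < 0,  v_rel·d = 201 > 0  ⇒  outside

inside=no margin=-425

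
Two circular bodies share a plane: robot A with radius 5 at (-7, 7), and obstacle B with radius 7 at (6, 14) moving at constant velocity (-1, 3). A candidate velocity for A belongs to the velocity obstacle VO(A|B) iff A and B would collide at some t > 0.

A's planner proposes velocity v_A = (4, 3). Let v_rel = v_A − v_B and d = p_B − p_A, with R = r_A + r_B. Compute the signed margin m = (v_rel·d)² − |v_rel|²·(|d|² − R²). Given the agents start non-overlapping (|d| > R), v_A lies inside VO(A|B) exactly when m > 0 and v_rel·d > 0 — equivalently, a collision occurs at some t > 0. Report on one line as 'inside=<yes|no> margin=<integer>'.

d = (13, 7),  |d|² = 218;  R = 5+7 = 12,  c = 218−12² = 74
v_rel = (5, 0),  |v_rel|² = 25;  v_rel·d = (5)·(13) + (0)·(7) = 65
25·t² − 130·t + 74 = 0  ⇒  m = 65² − 25·74 = 2375
m = 2375 > 0,  v_rel·d = 65 > 0  ⇒  inside

inside=yes margin=2375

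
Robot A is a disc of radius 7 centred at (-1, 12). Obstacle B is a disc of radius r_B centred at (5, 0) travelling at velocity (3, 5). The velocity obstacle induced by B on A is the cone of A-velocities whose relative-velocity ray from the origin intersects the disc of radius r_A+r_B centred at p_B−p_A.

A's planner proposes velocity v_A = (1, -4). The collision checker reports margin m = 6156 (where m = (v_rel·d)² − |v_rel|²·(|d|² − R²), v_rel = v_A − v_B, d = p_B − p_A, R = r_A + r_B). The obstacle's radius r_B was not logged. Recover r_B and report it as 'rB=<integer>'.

m = 6156
d = (6, -12);  v_rel = (-2, -9),  |v_rel|² = 85
v_rel×d = (-2)·(-12) − (-9)·(6) = 78
since m = R²·85 − 78²:  R² = (6084 + 6156) / 85 = 144
R = √144 = 12  ⇒  r_B = 12 − 7 = 5

rB=5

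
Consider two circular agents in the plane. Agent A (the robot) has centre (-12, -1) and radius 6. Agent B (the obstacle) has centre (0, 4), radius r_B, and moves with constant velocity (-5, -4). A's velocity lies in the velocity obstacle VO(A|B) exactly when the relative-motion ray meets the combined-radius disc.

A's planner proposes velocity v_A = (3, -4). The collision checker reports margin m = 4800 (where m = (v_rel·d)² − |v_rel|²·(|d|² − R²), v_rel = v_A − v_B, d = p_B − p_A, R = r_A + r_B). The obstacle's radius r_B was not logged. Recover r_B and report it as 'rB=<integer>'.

m = 4800
d = (12, 5);  v_rel = (8, 0),  |v_rel|² = 64
v_rel×d = (8)·(5) − (0)·(12) = 40
since m = R²·64 − 40²:  R² = (1600 + 4800) / 64 = 100
R = √100 = 10  ⇒  r_B = 10 − 6 = 4

rB=4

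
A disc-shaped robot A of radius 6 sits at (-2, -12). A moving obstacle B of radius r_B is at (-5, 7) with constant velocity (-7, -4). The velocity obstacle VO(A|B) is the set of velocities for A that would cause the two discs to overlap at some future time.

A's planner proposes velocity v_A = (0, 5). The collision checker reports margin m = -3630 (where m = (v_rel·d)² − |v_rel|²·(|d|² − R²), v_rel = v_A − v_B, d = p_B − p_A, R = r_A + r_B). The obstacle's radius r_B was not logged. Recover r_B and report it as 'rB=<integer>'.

m = -3630
d = (-3, 19);  v_rel = (7, 9),  |v_rel|² = 130
v_rel×d = (7)·(19) − (9)·(-3) = 160
since m = R²·130 − 160²:  R² = (25600 + -3630) / 130 = 169
R = √169 = 13  ⇒  r_B = 13 − 6 = 7

rB=7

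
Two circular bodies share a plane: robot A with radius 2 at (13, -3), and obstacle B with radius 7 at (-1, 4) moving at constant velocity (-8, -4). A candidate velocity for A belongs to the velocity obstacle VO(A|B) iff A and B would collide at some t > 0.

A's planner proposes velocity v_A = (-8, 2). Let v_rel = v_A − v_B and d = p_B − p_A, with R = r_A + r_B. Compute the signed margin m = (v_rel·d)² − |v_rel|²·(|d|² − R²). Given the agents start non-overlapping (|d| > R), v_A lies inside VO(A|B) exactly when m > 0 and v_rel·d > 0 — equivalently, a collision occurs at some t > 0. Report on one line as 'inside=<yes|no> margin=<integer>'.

d = (-14, 7),  |d|² = 245;  R = 2+7 = 9,  c = 245−9² = 164
v_rel = (0, 6),  |v_rel|² = 36;  v_rel·d = (0)·(-14) + (6)·(7) = 42
36·t² − 84·t + 164 = 0  ⇒  m = 42² − 36·164 = -4140
m = -4140 < 0,  v_rel·d = 42 > 0  ⇒  outside

inside=no margin=-4140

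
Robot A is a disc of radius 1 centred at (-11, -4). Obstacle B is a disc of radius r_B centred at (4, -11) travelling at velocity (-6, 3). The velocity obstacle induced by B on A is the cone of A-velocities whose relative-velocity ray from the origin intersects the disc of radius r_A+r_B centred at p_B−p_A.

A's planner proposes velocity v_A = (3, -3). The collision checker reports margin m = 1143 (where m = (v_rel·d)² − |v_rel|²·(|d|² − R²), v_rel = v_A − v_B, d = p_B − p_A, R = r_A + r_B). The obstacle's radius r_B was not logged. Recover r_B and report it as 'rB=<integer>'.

m = 1143
d = (15, -7);  v_rel = (9, -6),  |v_rel|² = 117
v_rel×d = (9)·(-7) − (-6)·(15) = 27
since m = R²·117 − 27²:  R² = (729 + 1143) / 117 = 16
R = √16 = 4  ⇒  r_B = 4 − 1 = 3

rB=3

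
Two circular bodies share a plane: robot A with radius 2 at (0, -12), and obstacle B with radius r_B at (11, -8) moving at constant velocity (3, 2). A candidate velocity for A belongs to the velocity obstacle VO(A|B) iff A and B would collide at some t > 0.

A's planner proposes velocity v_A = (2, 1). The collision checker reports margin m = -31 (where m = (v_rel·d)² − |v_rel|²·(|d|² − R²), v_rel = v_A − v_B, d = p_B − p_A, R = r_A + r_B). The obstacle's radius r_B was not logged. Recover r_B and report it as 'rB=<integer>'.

m = -31
d = (11, 4);  v_rel = (-1, -1),  |v_rel|² = 2
v_rel×d = (-1)·(4) − (-1)·(11) = 7
since m = R²·2 − 7²:  R² = (49 + -31) / 2 = 9
R = √9 = 3  ⇒  r_B = 3 − 2 = 1

rB=1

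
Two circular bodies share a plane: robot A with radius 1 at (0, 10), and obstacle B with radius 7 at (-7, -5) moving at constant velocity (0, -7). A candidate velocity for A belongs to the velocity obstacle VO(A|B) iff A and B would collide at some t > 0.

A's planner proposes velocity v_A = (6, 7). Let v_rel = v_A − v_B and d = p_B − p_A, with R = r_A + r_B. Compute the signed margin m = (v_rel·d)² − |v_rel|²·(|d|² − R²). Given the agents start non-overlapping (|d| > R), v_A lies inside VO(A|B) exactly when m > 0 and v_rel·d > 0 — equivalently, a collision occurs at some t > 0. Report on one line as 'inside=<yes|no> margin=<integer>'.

d = (-7, -15),  |d|² = 274;  R = 1+7 = 8,  c = 274−8² = 210
v_rel = (6, 14),  |v_rel|² = 232;  v_rel·d = (6)·(-7) + (14)·(-15) = -252
232·t² + 504·t + 210 = 0  ⇒  m = (-252)² − 232·210 = 14784
m = 14784 > 0,  v_rel·d = -252 < 0  ⇒  outside

inside=no margin=14784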